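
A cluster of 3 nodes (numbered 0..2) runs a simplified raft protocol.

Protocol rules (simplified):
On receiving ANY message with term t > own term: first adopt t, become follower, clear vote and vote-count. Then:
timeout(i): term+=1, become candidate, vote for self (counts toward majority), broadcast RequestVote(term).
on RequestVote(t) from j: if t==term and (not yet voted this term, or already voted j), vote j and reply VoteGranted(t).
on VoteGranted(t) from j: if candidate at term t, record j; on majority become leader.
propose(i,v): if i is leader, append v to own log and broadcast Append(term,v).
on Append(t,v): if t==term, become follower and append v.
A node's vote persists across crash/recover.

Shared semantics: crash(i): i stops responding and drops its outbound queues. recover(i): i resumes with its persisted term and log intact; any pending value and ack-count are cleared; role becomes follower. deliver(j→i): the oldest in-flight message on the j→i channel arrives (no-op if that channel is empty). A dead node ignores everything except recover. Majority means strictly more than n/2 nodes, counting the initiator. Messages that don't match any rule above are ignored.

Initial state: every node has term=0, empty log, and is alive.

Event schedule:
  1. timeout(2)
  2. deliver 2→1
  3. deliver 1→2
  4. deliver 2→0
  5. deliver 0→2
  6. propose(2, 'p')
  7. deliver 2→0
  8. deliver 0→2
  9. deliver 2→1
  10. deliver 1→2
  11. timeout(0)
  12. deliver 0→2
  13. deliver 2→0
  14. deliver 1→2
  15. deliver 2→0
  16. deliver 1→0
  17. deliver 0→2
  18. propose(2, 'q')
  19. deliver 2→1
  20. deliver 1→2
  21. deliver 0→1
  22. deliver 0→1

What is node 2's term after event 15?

2

[1] timeout(2) → N2(cand t1 [-])
[2] deliver 2→1 → N1(foll t1 [-])
[3] deliver 1→2 → N2(lead t1 [-])
[4] deliver 2→0 → N0(foll t1 [-])
[5] deliver 0→2 → ∅
[6] propose(2,'p') → N2(lead t1 [p])
[7] deliver 2→0 → N0(foll t1 [p])
[8] deliver 0→2 → ∅
[9] deliver 2→1 → N1(foll t1 [p])
[10] deliver 1→2 → ∅
[11] timeout(0) → N0(cand t2 [p])
[12] deliver 0→2 → N2(foll t2 [p])
[13] deliver 2→0 → N0(lead t2 [p])
[14] deliver 1→2 → ∅
[15] deliver 2→0 → ∅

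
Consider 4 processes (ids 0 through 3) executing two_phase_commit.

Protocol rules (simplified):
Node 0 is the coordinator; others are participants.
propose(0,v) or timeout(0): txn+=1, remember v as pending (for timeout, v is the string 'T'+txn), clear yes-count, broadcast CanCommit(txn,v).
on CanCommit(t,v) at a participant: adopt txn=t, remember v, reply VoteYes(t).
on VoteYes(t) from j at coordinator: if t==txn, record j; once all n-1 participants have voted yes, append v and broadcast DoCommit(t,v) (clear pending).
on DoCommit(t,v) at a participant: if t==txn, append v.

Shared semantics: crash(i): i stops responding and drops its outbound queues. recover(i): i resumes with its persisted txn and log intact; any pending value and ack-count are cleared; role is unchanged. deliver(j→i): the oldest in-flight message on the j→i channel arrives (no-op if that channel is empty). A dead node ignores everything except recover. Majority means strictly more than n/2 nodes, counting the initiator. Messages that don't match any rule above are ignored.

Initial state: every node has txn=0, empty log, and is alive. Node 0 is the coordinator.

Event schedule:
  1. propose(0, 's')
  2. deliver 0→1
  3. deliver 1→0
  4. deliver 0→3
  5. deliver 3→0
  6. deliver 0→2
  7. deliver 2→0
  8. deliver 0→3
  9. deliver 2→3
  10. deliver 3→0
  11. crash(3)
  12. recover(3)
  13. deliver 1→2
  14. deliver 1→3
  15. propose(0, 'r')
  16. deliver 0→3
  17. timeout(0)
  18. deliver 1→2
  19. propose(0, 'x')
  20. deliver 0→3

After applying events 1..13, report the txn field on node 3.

e1 propose(0,'s'): 0[coor,t=1,-]
e2 deliver 0→1: 1[part,t=1,-]
e3 deliver 1→0: ·
e4 deliver 0→3: 3[part,t=1,-]
e5 deliver 3→0: ·
e6 deliver 0→2: 2[part,t=1,-]
e7 deliver 2→0: 0[coor,t=1,s]
e8 deliver 0→3: 3[part,t=1,s]
e9 deliver 2→3: ·
e10 deliver 3→0: ·
e11 crash(3): 3[✗part,t=1,s]
e12 recover(3): 3[part,t=1,s]
e13 deliver 1→2: ·

1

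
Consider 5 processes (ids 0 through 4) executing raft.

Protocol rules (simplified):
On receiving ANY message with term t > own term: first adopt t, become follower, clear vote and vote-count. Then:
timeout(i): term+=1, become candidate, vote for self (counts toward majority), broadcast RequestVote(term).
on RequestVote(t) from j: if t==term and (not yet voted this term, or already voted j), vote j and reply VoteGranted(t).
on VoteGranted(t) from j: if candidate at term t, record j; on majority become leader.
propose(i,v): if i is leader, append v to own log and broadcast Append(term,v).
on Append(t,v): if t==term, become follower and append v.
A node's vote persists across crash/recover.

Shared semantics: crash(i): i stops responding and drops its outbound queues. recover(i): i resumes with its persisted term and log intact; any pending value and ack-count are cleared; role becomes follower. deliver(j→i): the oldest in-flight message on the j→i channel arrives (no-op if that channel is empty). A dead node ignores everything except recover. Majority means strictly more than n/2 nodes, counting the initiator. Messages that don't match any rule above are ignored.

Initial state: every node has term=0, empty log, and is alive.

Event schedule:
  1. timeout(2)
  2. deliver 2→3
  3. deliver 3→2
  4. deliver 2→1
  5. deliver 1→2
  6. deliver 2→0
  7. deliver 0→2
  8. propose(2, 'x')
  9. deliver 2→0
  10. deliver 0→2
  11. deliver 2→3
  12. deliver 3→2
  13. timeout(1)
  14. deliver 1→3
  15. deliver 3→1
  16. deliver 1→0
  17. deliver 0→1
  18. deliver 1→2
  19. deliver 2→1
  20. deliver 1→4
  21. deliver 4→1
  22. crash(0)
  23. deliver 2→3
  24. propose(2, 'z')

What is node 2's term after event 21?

e1 timeout(2): 2[cand,t=1,-]
e2 deliver 2→3: 3[foll,t=1,-]
e3 deliver 3→2: ·
e4 deliver 2→1: 1[foll,t=1,-]
e5 deliver 1→2: 2[lead,t=1,-]
e6 deliver 2→0: 0[foll,t=1,-]
e7 deliver 0→2: ·
e8 propose(2,'x'): 2[lead,t=1,x]
e9 deliver 2→0: 0[foll,t=1,x]
e10 deliver 0→2: ·
e11 deliver 2→3: 3[foll,t=1,x]
e12 deliver 3→2: ·
e13 timeout(1): 1[cand,t=2,-]
e14 deliver 1→3: 3[foll,t=2,x]
e15 deliver 3→1: ·
e16 deliver 1→0: 0[foll,t=2,x]
e17 deliver 0→1: 1[lead,t=2,-]
e18 deliver 1→2: 2[foll,t=2,x]
e19 deliver 2→1: ·
e20 deliver 1→4: 4[foll,t=2,-]
e21 deliver 4→1: ·

2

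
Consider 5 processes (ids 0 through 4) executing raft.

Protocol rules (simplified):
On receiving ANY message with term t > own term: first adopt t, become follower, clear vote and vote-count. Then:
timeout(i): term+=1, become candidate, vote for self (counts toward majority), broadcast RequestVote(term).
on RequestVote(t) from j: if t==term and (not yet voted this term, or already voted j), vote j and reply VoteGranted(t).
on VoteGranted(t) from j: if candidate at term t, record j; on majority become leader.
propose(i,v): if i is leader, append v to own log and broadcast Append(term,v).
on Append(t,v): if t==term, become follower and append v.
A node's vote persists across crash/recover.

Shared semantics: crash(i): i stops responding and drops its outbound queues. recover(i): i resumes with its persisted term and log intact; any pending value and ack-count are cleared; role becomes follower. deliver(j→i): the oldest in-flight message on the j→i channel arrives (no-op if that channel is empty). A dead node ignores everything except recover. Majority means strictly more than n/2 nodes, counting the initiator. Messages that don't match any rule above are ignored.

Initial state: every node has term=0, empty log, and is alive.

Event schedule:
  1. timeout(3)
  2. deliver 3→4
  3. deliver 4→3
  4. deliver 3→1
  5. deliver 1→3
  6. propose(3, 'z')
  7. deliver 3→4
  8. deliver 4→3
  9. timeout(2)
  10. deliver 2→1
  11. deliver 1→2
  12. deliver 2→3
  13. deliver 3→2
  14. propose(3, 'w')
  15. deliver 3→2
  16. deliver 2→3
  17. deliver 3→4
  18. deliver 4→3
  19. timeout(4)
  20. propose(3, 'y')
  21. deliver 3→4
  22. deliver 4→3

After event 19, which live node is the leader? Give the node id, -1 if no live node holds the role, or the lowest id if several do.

3

after 1 — timeout(3): n3:cand/t1/[-]
after 2 — deliver 3→4: n4:foll/t1/[-]
after 3 — deliver 4→3: ·
after 4 — deliver 3→1: n1:foll/t1/[-]
after 5 — deliver 1→3: n3:lead/t1/[-]
after 6 — propose(3,'z'): n3:lead/t1/[z]
after 7 — deliver 3→4: n4:foll/t1/[z]
after 8 — deliver 4→3: ·
after 9 — timeout(2): n2:cand/t1/[-]
after 10 — deliver 2→1: ·
after 11 — deliver 1→2: ·
after 12 — deliver 2→3: ·
after 13 — deliver 3→2: ·
after 14 — propose(3,'w'): n3:lead/t1/[z,w]
after 15 — deliver 3→2: n2:foll/t1/[z]
after 16 — deliver 2→3: ·
after 17 — deliver 3→4: n4:foll/t1/[z,w]
after 18 — deliver 4→3: ·
after 19 — timeout(4): n4:cand/t2/[z,w]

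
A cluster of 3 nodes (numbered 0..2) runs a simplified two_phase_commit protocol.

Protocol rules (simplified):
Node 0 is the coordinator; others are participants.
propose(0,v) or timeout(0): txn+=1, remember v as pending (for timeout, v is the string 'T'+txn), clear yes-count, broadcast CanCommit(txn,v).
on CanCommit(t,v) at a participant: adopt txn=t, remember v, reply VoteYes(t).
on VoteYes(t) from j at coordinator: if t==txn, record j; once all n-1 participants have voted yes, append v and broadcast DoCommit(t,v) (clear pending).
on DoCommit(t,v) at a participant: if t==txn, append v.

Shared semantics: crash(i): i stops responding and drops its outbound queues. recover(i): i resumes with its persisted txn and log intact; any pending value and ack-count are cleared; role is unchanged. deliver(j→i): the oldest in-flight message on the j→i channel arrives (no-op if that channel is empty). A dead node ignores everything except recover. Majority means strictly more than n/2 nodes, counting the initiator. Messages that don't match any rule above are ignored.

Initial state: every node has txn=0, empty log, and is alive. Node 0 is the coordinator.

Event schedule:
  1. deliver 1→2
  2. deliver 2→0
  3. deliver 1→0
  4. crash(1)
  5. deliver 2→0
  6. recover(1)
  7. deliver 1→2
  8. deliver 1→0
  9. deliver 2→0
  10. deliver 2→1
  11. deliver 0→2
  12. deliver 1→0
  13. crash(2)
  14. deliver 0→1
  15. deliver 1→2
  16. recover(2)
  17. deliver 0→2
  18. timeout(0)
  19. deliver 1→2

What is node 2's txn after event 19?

0

[1] deliver 1→2 → ∅
[2] deliver 2→0 → ∅
[3] deliver 1→0 → ∅
[4] crash(1) → N1(✗part t0 [-])
[5] deliver 2→0 → ∅
[6] recover(1) → N1(part t0 [-])
[7] deliver 1→2 → ∅
[8] deliver 1→0 → ∅
[9] deliver 2→0 → ∅
[10] deliver 2→1 → ∅
[11] deliver 0→2 → ∅
[12] deliver 1→0 → ∅
[13] crash(2) → N2(✗part t0 [-])
[14] deliver 0→1 → ∅
[15] deliver 1→2 → ∅
[16] recover(2) → N2(part t0 [-])
[17] deliver 0→2 → ∅
[18] timeout(0) → N0(coor t1 [-])
[19] deliver 1→2 → ∅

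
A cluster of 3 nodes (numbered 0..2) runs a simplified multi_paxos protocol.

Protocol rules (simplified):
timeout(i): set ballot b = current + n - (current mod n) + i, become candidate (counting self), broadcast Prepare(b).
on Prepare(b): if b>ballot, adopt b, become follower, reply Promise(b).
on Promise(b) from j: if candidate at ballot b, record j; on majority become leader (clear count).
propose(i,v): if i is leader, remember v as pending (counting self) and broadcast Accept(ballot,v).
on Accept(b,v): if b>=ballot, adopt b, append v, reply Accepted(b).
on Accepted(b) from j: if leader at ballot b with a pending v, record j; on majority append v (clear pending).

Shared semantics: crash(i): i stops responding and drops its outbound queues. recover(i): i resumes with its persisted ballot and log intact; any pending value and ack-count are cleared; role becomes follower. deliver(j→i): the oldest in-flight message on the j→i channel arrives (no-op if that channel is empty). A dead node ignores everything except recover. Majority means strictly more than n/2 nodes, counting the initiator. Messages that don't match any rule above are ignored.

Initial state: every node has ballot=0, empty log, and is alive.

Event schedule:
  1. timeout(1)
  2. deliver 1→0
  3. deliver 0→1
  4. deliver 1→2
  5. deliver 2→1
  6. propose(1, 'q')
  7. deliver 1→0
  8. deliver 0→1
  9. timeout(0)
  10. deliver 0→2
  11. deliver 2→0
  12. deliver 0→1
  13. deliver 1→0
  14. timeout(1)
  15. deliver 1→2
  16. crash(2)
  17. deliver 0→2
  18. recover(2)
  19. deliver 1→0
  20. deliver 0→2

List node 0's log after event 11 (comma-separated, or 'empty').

step 1 timeout(1): 1={cand,b=4,log=-}
step 2 deliver 1→0: 0={foll,b=4,log=-}
step 3 deliver 0→1: 1={lead,b=4,log=-}
step 4 deliver 1→2: 2={foll,b=4,log=-}
step 5 deliver 2→1: —
step 6 propose(1,'q'): —
step 7 deliver 1→0: 0={foll,b=4,log=q}
step 8 deliver 0→1: 1={lead,b=4,log=q}
step 9 timeout(0): 0={cand,b=6,log=q}
step 10 deliver 0→2: 2={foll,b=6,log=-}
step 11 deliver 2→0: 0={lead,b=6,log=q}

q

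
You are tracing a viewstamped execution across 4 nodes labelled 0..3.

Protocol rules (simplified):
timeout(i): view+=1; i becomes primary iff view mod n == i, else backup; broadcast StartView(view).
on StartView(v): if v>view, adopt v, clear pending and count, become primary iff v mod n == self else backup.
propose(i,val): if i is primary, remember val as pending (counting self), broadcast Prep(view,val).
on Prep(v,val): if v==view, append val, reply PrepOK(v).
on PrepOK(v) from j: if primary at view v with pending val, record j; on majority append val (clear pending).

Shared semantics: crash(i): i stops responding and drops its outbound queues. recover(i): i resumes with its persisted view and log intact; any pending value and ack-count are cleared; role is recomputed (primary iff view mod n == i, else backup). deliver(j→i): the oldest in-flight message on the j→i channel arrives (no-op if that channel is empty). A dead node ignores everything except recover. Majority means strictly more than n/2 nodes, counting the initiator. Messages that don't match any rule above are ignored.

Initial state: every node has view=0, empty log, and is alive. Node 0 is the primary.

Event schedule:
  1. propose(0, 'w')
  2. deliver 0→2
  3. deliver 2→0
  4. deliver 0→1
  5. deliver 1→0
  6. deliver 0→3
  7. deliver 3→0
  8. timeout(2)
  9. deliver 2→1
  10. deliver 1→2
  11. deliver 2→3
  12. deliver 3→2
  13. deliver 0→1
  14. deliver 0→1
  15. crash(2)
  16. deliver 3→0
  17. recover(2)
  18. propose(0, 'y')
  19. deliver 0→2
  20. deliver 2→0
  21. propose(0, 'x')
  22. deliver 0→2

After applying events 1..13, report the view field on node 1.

1

after 1 — propose(0,'w'): ·
after 2 — deliver 0→2: n2:back/v0/[w]
after 3 — deliver 2→0: ·
after 4 — deliver 0→1: n1:back/v0/[w]
after 5 — deliver 1→0: n0:prim/v0/[w]
after 6 — deliver 0→3: n3:back/v0/[w]
after 7 — deliver 3→0: ·
after 8 — timeout(2): n2:back/v1/[w]
after 9 — deliver 2→1: n1:prim/v1/[w]
after 10 — deliver 1→2: ·
after 11 — deliver 2→3: n3:back/v1/[w]
after 12 — deliver 3→2: ·
after 13 — deliver 0→1: ·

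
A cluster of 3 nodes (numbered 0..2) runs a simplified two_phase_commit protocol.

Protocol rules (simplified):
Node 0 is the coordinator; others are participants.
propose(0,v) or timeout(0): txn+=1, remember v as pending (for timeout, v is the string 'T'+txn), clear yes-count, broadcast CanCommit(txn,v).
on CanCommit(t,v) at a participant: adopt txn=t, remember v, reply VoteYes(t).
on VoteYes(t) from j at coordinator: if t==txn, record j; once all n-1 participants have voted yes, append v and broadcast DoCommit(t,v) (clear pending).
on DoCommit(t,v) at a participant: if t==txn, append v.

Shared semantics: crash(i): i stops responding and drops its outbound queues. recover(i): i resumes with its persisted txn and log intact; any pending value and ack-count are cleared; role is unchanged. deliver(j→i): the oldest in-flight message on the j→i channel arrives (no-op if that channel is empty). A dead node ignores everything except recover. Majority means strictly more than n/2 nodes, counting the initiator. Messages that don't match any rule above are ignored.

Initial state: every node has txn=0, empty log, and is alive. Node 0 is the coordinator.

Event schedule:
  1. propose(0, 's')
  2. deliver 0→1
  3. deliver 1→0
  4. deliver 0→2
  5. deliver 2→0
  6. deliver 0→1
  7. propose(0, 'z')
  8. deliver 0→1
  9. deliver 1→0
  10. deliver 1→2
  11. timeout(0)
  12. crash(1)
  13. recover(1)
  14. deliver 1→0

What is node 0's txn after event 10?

step 1 propose(0,'s'): 0={coor,t=1,log=-}
step 2 deliver 0→1: 1={part,t=1,log=-}
step 3 deliver 1→0: —
step 4 deliver 0→2: 2={part,t=1,log=-}
step 5 deliver 2→0: 0={coor,t=1,log=s}
step 6 deliver 0→1: 1={part,t=1,log=s}
step 7 propose(0,'z'): 0={coor,t=2,log=s}
step 8 deliver 0→1: 1={part,t=2,log=s}
step 9 deliver 1→0: —
step 10 deliver 1→2: —

2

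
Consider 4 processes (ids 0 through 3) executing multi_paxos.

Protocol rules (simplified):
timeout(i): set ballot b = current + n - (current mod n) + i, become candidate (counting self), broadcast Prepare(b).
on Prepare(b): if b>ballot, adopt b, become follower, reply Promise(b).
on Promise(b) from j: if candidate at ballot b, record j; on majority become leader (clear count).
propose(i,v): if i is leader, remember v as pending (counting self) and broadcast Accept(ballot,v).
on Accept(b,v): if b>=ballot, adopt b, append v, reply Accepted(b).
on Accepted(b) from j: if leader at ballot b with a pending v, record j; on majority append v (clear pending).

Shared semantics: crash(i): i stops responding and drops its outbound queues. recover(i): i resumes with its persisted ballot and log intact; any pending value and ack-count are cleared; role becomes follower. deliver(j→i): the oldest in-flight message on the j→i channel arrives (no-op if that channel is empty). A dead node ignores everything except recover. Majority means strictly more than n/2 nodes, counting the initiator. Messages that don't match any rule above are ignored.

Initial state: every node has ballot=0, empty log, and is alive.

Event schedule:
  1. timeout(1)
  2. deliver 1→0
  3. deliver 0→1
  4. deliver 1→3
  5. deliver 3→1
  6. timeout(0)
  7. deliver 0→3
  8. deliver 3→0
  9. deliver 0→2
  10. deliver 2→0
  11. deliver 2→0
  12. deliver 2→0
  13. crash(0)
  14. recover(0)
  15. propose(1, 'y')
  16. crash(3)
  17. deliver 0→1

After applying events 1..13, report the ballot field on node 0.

e1 timeout(1): 1[cand,b=5,-]
e2 deliver 1→0: 0[foll,b=5,-]
e3 deliver 0→1: ·
e4 deliver 1→3: 3[foll,b=5,-]
e5 deliver 3→1: 1[lead,b=5,-]
e6 timeout(0): 0[cand,b=8,-]
e7 deliver 0→3: 3[foll,b=8,-]
e8 deliver 3→0: ·
e9 deliver 0→2: 2[foll,b=8,-]
e10 deliver 2→0: 0[lead,b=8,-]
e11 deliver 2→0: ·
e12 deliver 2→0: ·
e13 crash(0): 0[✗lead,b=8,-]

8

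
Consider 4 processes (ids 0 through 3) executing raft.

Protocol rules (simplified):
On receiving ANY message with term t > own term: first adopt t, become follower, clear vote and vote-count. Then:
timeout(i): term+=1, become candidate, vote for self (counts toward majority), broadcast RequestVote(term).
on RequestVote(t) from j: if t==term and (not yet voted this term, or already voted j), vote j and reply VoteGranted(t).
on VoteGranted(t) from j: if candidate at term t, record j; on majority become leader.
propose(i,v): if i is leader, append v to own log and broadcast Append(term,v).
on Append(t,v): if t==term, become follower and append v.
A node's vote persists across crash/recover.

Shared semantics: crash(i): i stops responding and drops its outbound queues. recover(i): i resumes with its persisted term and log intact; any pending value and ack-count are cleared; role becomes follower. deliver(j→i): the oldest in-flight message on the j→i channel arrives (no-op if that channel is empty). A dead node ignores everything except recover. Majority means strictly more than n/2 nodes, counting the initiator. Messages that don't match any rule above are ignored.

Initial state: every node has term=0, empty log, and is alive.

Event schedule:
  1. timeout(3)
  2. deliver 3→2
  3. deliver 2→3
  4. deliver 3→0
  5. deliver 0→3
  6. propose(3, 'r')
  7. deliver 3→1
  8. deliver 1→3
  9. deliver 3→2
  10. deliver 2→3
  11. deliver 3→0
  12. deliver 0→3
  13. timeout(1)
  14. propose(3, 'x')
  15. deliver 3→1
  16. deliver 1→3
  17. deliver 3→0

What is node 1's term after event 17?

after 1 — timeout(3): n3:cand/t1/[-]
after 2 — deliver 3→2: n2:foll/t1/[-]
after 3 — deliver 2→3: ·
after 4 — deliver 3→0: n0:foll/t1/[-]
after 5 — deliver 0→3: n3:lead/t1/[-]
after 6 — propose(3,'r'): n3:lead/t1/[r]
after 7 — deliver 3→1: n1:foll/t1/[-]
after 8 — deliver 1→3: ·
after 9 — deliver 3→2: n2:foll/t1/[r]
after 10 — deliver 2→3: ·
after 11 — deliver 3→0: n0:foll/t1/[r]
after 12 — deliver 0→3: ·
after 13 — timeout(1): n1:cand/t2/[-]
after 14 — propose(3,'x'): n3:lead/t1/[r,x]
after 15 — deliver 3→1: ·
after 16 — deliver 1→3: n3:foll/t2/[r,x]
after 17 — deliver 3→0: n0:foll/t1/[r,x]

2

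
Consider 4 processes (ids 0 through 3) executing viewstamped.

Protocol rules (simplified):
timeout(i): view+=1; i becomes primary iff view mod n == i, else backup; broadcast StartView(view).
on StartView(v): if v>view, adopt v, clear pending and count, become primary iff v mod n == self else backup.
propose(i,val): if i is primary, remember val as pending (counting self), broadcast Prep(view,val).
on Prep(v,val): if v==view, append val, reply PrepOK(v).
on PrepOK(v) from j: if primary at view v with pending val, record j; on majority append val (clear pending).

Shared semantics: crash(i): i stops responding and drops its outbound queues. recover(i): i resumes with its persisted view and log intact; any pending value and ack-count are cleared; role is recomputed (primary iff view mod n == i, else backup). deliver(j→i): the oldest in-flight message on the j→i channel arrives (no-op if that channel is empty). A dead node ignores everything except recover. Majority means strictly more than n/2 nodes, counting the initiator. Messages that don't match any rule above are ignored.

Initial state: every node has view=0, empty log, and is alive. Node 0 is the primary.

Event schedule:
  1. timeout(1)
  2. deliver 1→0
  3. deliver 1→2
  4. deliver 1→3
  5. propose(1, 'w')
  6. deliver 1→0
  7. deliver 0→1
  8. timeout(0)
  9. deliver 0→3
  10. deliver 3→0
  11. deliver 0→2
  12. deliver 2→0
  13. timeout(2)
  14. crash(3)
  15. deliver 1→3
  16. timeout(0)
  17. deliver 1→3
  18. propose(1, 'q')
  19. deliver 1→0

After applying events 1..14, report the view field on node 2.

3

step 1 timeout(1): 1={prim,v=1,log=-}
step 2 deliver 1→0: 0={back,v=1,log=-}
step 3 deliver 1→2: 2={back,v=1,log=-}
step 4 deliver 1→3: 3={back,v=1,log=-}
step 5 propose(1,'w'): —
step 6 deliver 1→0: 0={back,v=1,log=w}
step 7 deliver 0→1: —
step 8 timeout(0): 0={back,v=2,log=w}
step 9 deliver 0→3: 3={back,v=2,log=-}
step 10 deliver 3→0: —
step 11 deliver 0→2: 2={prim,v=2,log=-}
step 12 deliver 2→0: —
step 13 timeout(2): 2={back,v=3,log=-}
step 14 crash(3): 3={✗back,v=2,log=-}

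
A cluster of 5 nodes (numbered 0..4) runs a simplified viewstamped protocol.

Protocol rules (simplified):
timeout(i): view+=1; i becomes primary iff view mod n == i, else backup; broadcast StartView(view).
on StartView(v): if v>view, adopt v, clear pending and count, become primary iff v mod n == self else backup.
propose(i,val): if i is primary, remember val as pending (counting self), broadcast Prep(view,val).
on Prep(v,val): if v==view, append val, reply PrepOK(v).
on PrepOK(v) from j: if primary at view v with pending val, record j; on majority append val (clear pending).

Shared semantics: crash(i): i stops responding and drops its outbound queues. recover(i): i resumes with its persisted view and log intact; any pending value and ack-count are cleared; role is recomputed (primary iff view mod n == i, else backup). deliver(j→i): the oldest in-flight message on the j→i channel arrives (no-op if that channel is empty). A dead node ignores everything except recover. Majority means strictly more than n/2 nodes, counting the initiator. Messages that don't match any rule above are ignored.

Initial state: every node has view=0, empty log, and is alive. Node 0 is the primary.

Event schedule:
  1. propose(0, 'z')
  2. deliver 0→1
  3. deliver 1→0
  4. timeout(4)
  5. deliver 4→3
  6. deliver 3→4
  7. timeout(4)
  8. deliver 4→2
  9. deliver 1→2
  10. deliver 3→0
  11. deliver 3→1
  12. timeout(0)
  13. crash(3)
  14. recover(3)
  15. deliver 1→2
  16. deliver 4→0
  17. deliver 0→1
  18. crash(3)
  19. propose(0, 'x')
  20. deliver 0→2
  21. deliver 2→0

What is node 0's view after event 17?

[1] propose(0,'z') → ∅
[2] deliver 0→1 → N1(back v0 [z])
[3] deliver 1→0 → ∅
[4] timeout(4) → N4(back v1 [-])
[5] deliver 4→3 → N3(back v1 [-])
[6] deliver 3→4 → ∅
[7] timeout(4) → N4(back v2 [-])
[8] deliver 4→2 → N2(back v1 [-])
[9] deliver 1→2 → ∅
[10] deliver 3→0 → ∅
[11] deliver 3→1 → ∅
[12] timeout(0) → N0(back v1 [-])
[13] crash(3) → N3(✗back v1 [-])
[14] recover(3) → N3(back v1 [-])
[15] deliver 1→2 → ∅
[16] deliver 4→0 → ∅
[17] deliver 0→1 → N1(prim v1 [z])

1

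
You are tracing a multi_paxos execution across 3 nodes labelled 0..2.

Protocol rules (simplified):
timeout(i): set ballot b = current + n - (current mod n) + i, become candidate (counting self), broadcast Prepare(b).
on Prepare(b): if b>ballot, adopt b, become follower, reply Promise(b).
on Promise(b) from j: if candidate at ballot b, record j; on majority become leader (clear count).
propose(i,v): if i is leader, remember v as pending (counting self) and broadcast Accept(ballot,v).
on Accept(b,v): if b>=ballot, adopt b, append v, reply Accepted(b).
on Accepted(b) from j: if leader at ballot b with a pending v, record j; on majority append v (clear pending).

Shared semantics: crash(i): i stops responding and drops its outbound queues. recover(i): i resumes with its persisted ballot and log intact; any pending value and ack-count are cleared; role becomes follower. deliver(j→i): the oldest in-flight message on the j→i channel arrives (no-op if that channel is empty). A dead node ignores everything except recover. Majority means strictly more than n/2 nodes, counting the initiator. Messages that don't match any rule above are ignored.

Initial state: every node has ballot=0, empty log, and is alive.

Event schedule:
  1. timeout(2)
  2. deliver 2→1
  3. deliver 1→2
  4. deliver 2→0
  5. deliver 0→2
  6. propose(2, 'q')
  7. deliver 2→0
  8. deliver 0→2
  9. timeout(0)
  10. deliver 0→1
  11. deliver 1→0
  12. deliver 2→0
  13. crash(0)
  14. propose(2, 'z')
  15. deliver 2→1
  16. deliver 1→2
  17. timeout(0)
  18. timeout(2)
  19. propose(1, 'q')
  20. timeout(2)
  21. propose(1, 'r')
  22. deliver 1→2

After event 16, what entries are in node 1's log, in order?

empty

1. timeout(2):  <2:cand b5 ->
2. deliver 2→1:  <1:foll b5 ->
3. deliver 1→2:  <2:lead b5 ->
4. deliver 2→0:  <0:foll b5 ->
5. deliver 0→2:  nop
6. propose(2,'q'):  nop
7. deliver 2→0:  <0:foll b5 q>
8. deliver 0→2:  <2:lead b5 q>
9. timeout(0):  <0:cand b6 q>
10. deliver 0→1:  <1:foll b6 ->
11. deliver 1→0:  <0:lead b6 q>
12. deliver 2→0:  nop
13. crash(0):  <0:✗lead b6 q>
14. propose(2,'z'):  nop
15. deliver 2→1:  nop
16. deliver 1→2:  nop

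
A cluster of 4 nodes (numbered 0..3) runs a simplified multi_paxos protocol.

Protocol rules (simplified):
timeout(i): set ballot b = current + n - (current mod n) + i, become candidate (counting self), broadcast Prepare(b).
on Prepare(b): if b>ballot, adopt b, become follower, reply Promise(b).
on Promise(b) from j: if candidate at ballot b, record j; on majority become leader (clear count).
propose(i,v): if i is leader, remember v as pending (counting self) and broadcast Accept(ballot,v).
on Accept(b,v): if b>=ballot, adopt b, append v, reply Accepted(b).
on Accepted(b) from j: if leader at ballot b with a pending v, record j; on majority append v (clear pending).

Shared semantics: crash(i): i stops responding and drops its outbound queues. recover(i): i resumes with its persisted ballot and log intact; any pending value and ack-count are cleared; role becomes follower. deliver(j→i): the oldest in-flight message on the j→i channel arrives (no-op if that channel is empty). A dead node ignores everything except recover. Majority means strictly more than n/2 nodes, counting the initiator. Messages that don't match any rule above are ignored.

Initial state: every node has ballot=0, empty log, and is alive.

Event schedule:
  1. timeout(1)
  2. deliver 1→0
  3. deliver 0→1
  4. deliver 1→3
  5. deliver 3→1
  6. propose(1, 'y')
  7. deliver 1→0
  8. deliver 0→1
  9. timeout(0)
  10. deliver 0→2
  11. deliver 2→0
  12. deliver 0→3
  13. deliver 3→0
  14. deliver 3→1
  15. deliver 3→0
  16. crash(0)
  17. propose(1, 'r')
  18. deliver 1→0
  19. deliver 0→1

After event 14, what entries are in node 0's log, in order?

1. timeout(1):  <1:cand b5 ->
2. deliver 1→0:  <0:foll b5 ->
3. deliver 0→1:  nop
4. deliver 1→3:  <3:foll b5 ->
5. deliver 3→1:  <1:lead b5 ->
6. propose(1,'y'):  nop
7. deliver 1→0:  <0:foll b5 y>
8. deliver 0→1:  nop
9. timeout(0):  <0:cand b8 y>
10. deliver 0→2:  <2:foll b8 ->
11. deliver 2→0:  nop
12. deliver 0→3:  <3:foll b8 ->
13. deliver 3→0:  <0:lead b8 y>
14. deliver 3→1:  nop

y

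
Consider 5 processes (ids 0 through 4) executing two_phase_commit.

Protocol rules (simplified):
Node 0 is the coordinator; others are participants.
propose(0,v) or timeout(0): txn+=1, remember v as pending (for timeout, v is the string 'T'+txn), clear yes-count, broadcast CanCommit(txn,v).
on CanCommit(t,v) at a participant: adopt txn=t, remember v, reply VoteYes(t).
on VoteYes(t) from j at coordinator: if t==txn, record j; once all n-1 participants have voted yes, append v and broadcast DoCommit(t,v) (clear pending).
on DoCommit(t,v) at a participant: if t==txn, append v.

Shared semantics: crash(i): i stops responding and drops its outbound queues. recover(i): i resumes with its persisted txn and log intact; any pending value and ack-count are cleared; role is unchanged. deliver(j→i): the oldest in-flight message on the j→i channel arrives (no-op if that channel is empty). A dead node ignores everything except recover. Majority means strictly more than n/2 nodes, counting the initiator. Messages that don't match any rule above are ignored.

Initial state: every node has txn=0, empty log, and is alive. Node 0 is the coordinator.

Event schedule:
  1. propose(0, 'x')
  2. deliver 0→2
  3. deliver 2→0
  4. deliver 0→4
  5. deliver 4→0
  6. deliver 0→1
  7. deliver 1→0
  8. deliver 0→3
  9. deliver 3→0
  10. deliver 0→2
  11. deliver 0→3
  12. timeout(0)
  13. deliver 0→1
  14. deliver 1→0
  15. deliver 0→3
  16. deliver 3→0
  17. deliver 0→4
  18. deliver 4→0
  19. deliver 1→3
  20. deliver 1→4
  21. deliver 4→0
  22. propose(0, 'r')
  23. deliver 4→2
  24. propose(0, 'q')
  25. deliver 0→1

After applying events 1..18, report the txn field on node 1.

[1] propose(0,'x') → N0(coor t1 [-])
[2] deliver 0→2 → N2(part t1 [-])
[3] deliver 2→0 → ∅
[4] deliver 0→4 → N4(part t1 [-])
[5] deliver 4→0 → ∅
[6] deliver 0→1 → N1(part t1 [-])
[7] deliver 1→0 → ∅
[8] deliver 0→3 → N3(part t1 [-])
[9] deliver 3→0 → N0(coor t1 [x])
[10] deliver 0→2 → N2(part t1 [x])
[11] deliver 0→3 → N3(part t1 [x])
[12] timeout(0) → N0(coor t2 [x])
[13] deliver 0→1 → N1(part t1 [x])
[14] deliver 1→0 → ∅
[15] deliver 0→3 → N3(part t2 [x])
[16] deliver 3→0 → ∅
[17] deliver 0→4 → N4(part t1 [x])
[18] deliver 4→0 → ∅

1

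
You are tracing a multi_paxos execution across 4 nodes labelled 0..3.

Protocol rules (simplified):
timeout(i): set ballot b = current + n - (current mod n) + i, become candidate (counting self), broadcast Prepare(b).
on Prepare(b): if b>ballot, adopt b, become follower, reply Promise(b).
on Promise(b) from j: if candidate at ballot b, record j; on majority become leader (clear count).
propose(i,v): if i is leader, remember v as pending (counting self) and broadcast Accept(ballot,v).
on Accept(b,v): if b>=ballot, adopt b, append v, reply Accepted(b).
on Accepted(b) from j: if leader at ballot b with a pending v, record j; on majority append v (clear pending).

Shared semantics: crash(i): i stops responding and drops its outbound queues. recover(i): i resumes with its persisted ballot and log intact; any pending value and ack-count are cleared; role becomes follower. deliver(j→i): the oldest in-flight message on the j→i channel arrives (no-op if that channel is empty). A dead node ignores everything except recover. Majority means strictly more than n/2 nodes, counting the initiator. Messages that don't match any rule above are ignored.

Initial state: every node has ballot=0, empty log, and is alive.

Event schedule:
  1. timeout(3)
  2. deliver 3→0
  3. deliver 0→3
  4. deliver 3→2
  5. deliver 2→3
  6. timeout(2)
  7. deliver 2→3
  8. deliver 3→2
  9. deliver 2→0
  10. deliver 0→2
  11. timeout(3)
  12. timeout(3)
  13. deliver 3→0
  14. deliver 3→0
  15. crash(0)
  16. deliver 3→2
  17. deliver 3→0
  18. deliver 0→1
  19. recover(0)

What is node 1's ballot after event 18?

0

e1 timeout(3): 3[cand,b=7,-]
e2 deliver 3→0: 0[foll,b=7,-]
e3 deliver 0→3: ·
e4 deliver 3→2: 2[foll,b=7,-]
e5 deliver 2→3: 3[lead,b=7,-]
e6 timeout(2): 2[cand,b=10,-]
e7 deliver 2→3: 3[foll,b=10,-]
e8 deliver 3→2: ·
e9 deliver 2→0: 0[foll,b=10,-]
e10 deliver 0→2: 2[lead,b=10,-]
e11 timeout(3): 3[cand,b=15,-]
e12 timeout(3): 3[cand,b=19,-]
e13 deliver 3→0: 0[foll,b=15,-]
e14 deliver 3→0: 0[foll,b=19,-]
e15 crash(0): 0[✗foll,b=19,-]
e16 deliver 3→2: 2[foll,b=15,-]
e17 deliver 3→0: ·
e18 deliver 0→1: ·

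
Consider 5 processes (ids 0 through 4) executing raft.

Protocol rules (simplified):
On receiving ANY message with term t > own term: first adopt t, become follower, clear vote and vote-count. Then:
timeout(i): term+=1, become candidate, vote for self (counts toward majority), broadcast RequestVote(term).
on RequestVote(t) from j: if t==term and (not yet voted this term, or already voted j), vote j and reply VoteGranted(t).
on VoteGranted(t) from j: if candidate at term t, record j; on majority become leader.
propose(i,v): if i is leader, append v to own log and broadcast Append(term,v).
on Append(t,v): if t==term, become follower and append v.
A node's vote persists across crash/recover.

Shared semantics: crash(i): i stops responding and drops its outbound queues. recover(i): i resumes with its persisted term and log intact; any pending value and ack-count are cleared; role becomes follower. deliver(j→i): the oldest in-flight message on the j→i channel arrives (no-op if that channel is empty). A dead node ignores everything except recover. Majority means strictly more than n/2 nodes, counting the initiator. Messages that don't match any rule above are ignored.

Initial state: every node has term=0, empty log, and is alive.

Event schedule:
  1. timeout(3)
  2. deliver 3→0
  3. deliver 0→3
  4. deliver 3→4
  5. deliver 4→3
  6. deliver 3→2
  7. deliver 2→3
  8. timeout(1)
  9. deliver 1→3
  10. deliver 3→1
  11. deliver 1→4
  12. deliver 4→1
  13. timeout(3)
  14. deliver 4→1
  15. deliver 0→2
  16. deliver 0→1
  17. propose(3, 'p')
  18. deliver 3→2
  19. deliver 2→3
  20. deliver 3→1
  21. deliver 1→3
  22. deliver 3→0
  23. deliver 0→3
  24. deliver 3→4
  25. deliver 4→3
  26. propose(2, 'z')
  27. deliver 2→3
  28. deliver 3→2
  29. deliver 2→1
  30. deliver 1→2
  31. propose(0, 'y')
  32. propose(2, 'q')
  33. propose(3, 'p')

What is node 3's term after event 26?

1. timeout(3):  <3:cand t1 ->
2. deliver 3→0:  <0:foll t1 ->
3. deliver 0→3:  nop
4. deliver 3→4:  <4:foll t1 ->
5. deliver 4→3:  <3:lead t1 ->
6. deliver 3→2:  <2:foll t1 ->
7. deliver 2→3:  nop
8. timeout(1):  <1:cand t1 ->
9. deliver 1→3:  nop
10. deliver 3→1:  nop
11. deliver 1→4:  nop
12. deliver 4→1:  nop
13. timeout(3):  <3:cand t2 ->
14. deliver 4→1:  nop
15. deliver 0→2:  nop
16. deliver 0→1:  nop
17. propose(3,'p'):  nop
18. deliver 3→2:  <2:foll t2 ->
19. deliver 2→3:  nop
20. deliver 3→1:  <1:foll t2 ->
21. deliver 1→3:  <3:lead t2 ->
22. deliver 3→0:  <0:foll t2 ->
23. deliver 0→3:  nop
24. deliver 3→4:  <4:foll t2 ->
25. deliver 4→3:  nop
26. propose(2,'z'):  nop

2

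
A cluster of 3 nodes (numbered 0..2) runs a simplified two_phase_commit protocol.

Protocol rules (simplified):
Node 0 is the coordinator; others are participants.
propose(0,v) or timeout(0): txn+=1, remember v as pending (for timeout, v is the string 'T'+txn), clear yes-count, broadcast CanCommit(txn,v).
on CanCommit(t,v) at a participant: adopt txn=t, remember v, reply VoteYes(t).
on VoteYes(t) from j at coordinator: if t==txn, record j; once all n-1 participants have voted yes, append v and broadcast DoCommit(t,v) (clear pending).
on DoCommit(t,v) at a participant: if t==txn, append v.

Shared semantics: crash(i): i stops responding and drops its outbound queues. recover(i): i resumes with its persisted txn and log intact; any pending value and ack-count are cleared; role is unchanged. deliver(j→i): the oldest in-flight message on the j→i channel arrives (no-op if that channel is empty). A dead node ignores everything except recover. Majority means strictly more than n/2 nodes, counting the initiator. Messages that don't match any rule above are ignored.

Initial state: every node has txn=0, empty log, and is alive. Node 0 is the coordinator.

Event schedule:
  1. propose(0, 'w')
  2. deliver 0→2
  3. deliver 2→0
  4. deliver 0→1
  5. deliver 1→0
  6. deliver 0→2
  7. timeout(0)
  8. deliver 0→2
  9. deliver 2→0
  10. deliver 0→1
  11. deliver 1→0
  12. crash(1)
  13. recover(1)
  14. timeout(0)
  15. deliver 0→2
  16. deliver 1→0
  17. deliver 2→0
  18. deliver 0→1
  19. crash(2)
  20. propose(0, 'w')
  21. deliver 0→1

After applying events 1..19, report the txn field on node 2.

e1 propose(0,'w'): 0[coor,t=1,-]
e2 deliver 0→2: 2[part,t=1,-]
e3 deliver 2→0: ·
e4 deliver 0→1: 1[part,t=1,-]
e5 deliver 1→0: 0[coor,t=1,w]
e6 deliver 0→2: 2[part,t=1,w]
e7 timeout(0): 0[coor,t=2,w]
e8 deliver 0→2: 2[part,t=2,w]
e9 deliver 2→0: ·
e10 deliver 0→1: 1[part,t=1,w]
e11 deliver 1→0: ·
e12 crash(1): 1[✗part,t=1,w]
e13 recover(1): 1[part,t=1,w]
e14 timeout(0): 0[coor,t=3,w]
e15 deliver 0→2: 2[part,t=3,w]
e16 deliver 1→0: ·
e17 deliver 2→0: ·
e18 deliver 0→1: 1[part,t=2,w]
e19 crash(2): 2[✗part,t=3,w]

3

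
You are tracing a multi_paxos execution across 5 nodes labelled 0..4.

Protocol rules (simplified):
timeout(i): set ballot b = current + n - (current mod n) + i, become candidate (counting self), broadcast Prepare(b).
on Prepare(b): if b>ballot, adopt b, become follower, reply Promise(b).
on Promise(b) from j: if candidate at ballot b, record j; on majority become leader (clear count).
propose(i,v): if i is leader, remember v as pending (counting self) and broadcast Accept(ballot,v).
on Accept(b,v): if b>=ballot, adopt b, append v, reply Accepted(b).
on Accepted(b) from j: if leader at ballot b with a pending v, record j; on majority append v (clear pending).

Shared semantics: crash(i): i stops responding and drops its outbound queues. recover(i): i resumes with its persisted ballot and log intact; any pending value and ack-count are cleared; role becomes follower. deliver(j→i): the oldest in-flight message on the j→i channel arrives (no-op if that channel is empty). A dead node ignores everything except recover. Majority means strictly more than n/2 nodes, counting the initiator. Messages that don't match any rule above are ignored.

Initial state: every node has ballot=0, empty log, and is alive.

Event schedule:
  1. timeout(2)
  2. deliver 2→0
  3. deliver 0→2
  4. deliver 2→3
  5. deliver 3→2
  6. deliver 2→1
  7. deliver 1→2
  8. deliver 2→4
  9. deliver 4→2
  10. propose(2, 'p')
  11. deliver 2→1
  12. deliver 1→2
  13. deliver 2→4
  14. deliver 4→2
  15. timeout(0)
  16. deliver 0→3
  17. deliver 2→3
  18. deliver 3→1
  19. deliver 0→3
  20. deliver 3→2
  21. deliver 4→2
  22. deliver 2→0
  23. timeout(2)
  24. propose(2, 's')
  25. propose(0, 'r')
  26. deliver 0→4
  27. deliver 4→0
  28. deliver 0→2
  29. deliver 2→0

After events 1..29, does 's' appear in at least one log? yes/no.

no

[1] timeout(2) → N2(cand b7 [-])
[2] deliver 2→0 → N0(foll b7 [-])
[3] deliver 0→2 → ∅
[4] deliver 2→3 → N3(foll b7 [-])
[5] deliver 3→2 → N2(lead b7 [-])
[6] deliver 2→1 → N1(foll b7 [-])
[7] deliver 1→2 → ∅
[8] deliver 2→4 → N4(foll b7 [-])
[9] deliver 4→2 → ∅
[10] propose(2,'p') → ∅
[11] deliver 2→1 → N1(foll b7 [p])
[12] deliver 1→2 → ∅
[13] deliver 2→4 → N4(foll b7 [p])
[14] deliver 4→2 → N2(lead b7 [p])
[15] timeout(0) → N0(cand b10 [-])
[16] deliver 0→3 → N3(foll b10 [-])
[17] deliver 2→3 → ∅
[18] deliver 3→1 → ∅
[19] deliver 0→3 → ∅
[20] deliver 3→2 → ∅
[21] deliver 4→2 → ∅
[22] deliver 2→0 → ∅
[23] timeout(2) → N2(cand b12 [p])
[24] propose(2,'s') → ∅
[25] propose(0,'r') → ∅
[26] deliver 0→4 → N4(foll b10 [p])
[27] deliver 4→0 → ∅
[28] deliver 0→2 → ∅
[29] deliver 2→0 → N0(foll b12 [-])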